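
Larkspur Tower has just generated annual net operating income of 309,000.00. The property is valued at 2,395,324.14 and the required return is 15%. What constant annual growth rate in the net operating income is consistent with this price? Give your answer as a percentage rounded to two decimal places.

1.86%

P = D₀(1+g)/(r−g) ⇒ P(r−g) = D₀(1+g) ⇒ g(P+D₀) = P·r − D₀
g = (P·r − D₀)/(P + D₀) = (2,395,324.14×0.15 − 309,000.00) / (2,395,324.14 + 309,000.00) = 0.018599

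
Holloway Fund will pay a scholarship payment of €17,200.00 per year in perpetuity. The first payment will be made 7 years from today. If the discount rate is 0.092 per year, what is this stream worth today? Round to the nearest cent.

Value at end of year 6: C / r = €17,200.00 / 0.092 = €186,956.5217
Discount to today: PV = €186,956.5217 / (1 + 0.092)^6 = €186,956.5217 / 1.695649 = €110,256.65

€110256.65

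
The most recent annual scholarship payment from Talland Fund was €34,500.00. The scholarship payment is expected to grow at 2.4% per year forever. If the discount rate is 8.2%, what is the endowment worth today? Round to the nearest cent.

€609103.45

D₁ = D₀ × (1 + g) = €34,500.00 × 1.024 = €35,328.0000
Growing perpetuity: P = D₁ / (r − g) = €35,328.0000 / (0.082 − 0.024) = €609,103.45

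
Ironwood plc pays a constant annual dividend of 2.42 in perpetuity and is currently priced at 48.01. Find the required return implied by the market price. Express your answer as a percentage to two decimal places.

P = C/r ⇒ r = C/P = 2.42/48.01 = 0.050406

5.04%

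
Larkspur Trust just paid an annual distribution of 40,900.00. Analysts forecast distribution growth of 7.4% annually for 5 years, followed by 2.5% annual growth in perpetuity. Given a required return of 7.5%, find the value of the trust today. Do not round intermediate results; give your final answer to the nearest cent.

1038487.49

D_1 = 43926.60000
D_2 = 47177.16840
D_3 = 50668.27886
D_4 = 54417.73150
D_5 = 58444.64363
Terminal value at year 5: TV = D_5×(1+g_2)/(r−g_2) = 59905.75972/0.05 = 1198115.19438
P_0 = D_1/(1+r)^1 + D_2/(1+r)^2 + D_3/(1+r)^3 + D_4/(1+r)^4 + D_5/(1+r)^5 + TV/(1+r)^5
    = 40861.95349 + 40823.94237 + 40785.96661 + 40748.02617 + 40710.12103 + 834557.48119 = 1038487.49087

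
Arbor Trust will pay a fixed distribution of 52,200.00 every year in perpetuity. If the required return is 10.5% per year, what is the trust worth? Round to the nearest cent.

Level perpetuity: PV = C / r = 52,200.00 / 0.105 = 497,142.86

497142.86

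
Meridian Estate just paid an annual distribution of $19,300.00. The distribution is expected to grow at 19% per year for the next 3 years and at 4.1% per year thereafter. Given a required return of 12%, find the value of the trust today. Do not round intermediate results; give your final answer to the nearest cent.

D_1 = 22967.00000
D_2 = 27330.73000
D_3 = 32523.56870
Terminal value at year 3: TV = D_3×(1+g_2)/(r−g_2) = 33857.03502/0.079 = 428570.06350
P_0 = D_1/(1+r)^1 + D_2/(1+r)^2 + D_3/(1+r)^3 + TV/(1+r)^3
    = 20506.25000 + 21787.89062 + 23149.63379 + 305047.70601 = 370491.48042

$370491.48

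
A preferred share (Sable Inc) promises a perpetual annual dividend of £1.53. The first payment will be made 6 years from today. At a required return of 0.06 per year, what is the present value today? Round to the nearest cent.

£19.06

Value at end of year 5: C / r = £1.53 / 0.06 = £25.5000
Discount to today: PV = £25.5000 / (1 + 0.06)^5 = £25.5000 / 1.338226 = £19.06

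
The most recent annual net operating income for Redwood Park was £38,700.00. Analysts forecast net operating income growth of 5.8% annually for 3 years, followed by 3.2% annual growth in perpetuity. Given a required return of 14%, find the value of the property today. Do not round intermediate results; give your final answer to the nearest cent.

D_1 = 40944.60000
D_2 = 43319.38680
D_3 = 45831.91123
Terminal value at year 3: TV = D_3×(1+g_2)/(r−g_2) = 47298.53239/0.108 = 437949.37402
P_0 = D_1/(1+r)^1 + D_2/(1+r)^2 + D_3/(1+r)^3 + TV/(1+r)^3
    = 35916.31579 + 33332.86150 + 30935.23462 + 295603.35300 = 395787.76490

£395787.76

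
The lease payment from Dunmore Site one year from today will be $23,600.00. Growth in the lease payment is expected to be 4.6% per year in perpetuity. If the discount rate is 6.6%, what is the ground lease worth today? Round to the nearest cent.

Growing perpetuity: P = D₁ / (r − g) = $23,600.0000 / (0.066 − 0.046) = $1,180,000.00

$1180000.00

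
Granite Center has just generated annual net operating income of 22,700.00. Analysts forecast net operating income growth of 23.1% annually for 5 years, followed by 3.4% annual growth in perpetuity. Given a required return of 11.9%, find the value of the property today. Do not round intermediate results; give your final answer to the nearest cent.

597388.87

D_1 = 27943.70000
D_2 = 34398.69470
D_3 = 42344.79318
D_4 = 52126.44040
D_5 = 64167.64813
Terminal value at year 5: TV = D_5×(1+g_2)/(r−g_2) = 66349.34817/0.085 = 780580.56668
P_0 = D_1/(1+r)^1 + D_2/(1+r)^2 + D_3/(1+r)^3 + D_4/(1+r)^4 + D_5/(1+r)^5 + TV/(1+r)^5
    = 24972.02860 + 27471.46309 + 30221.06441 + 33245.87157 + 36573.42976 + 444905.01610 = 597388.87353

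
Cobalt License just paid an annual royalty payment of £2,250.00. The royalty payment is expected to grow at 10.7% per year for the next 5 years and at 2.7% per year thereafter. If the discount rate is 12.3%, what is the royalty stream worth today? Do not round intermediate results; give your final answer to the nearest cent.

D_1 = 2490.75000
D_2 = 2757.26025
D_3 = 3052.28710
D_4 = 3378.88182
D_5 = 3740.42217
Terminal value at year 5: TV = D_5×(1+g_2)/(r−g_2) = 3841.41357/0.096 = 40014.72468
P_0 = D_1/(1+r)^1 + D_2/(1+r)^2 + D_3/(1+r)^3 + D_4/(1+r)^4 + D_5/(1+r)^5 + TV/(1+r)^5
    = 2217.94301 + 2186.34275 + 2155.19272 + 2124.48650 + 2094.21777 + 22403.76723 = 33181.94999

£33181.95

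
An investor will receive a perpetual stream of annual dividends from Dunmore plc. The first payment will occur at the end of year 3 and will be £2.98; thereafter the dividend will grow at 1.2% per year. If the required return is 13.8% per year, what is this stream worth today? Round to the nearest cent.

Value at end of year 2: C₁ / (r − g) = £2.98 / (0.138 − 0.012) = £23.6508
Discount to today: PV = £23.6508 / (1 + 0.138)^2 = £23.6508 / 1.295044 = £18.26

£18.26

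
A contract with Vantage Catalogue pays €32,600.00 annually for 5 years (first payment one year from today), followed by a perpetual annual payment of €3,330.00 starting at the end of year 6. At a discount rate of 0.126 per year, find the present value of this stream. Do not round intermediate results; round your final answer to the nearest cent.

PV of 5-year annuity: €32,600.00 × [1 − (1+0.126)^−5] / 0.126 = 115789.72276
Perpetuity value at year 5: €3,330.00 / 0.126 = 26428.57143
PV of perpetuity: 26428.57143 / (1+0.126)^5 = 14600.97091
Total PV = 115789.72276 + 14600.97091 = 130390.69367

€130390.69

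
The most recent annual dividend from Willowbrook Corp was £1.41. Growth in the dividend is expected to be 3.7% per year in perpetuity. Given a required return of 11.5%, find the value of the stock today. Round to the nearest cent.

£18.75

D₁ = D₀ × (1 + g) = £1.41 × 1.037 = £1.4622
Growing perpetuity: P = D₁ / (r − g) = £1.4622 / (0.115 − 0.037) = £18.75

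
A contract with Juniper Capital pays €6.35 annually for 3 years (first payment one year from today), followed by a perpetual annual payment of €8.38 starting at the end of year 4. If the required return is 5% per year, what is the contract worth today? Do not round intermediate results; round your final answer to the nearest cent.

PV of 3-year annuity: €6.35 × [1 − (1+0.05)^−3] / 0.05 = 17.29262
Perpetuity value at year 3: €8.38 / 0.05 = 167.60000
PV of perpetuity: 167.60000 / (1+0.05)^3 = 144.77918
Total PV = 17.29262 + 144.77918 = 162.07181

€162.07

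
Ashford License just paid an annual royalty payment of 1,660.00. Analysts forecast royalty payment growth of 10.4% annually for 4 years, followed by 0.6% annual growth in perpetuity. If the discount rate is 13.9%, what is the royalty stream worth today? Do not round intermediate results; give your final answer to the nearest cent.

17227.79

D_1 = 1832.64000
D_2 = 2023.23456
D_3 = 2233.65095
D_4 = 2465.95065
Terminal value at year 4: TV = D_4×(1+g_2)/(r−g_2) = 2480.74636/0.133 = 18652.22825
P_0 = D_1/(1+r)^1 + D_2/(1+r)^2 + D_3/(1+r)^3 + D_4/(1+r)^4 + TV/(1+r)^4
    = 1608.99034 + 1559.54815 + 1511.62524 + 1465.17495 + 11082.45113 = 17227.78982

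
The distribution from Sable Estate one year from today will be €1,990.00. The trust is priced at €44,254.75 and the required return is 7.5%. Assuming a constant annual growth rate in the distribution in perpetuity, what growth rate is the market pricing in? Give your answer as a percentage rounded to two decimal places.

3.00%

P = D₁/(r−g) ⇒ g = r − D₁/P = 0.075 − €1,990.00/€44,254.75 = 0.030033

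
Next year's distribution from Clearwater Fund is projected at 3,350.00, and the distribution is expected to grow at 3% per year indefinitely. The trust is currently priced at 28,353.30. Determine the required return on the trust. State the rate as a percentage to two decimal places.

P = D₁/(r − g) ⇒ r = D₁/P + g = 3,350.0000/28,353.30 + 0.03 = 0.118152 + 0.03 = 0.148152

14.82%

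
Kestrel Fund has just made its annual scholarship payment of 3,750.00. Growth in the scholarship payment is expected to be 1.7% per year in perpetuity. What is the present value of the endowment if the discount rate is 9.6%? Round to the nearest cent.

48275.32

D₁ = D₀ × (1 + g) = 3,750.00 × 1.017 = 3,813.7500
Growing perpetuity: P = D₁ / (r − g) = 3,813.7500 / (0.096 − 0.017) = 48,275.32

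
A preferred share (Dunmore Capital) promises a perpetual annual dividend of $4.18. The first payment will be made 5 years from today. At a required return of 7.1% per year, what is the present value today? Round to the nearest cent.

$44.75

Value at end of year 4: C / r = $4.18 / 0.071 = $58.8732
Discount to today: PV = $58.8732 / (1 + 0.071)^4 = $58.8732 / 1.315703 = $44.75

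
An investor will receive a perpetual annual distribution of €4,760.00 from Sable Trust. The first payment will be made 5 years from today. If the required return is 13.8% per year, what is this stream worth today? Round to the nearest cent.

Value at end of year 4: C / r = €4,760.00 / 0.138 = €34,492.7536
Discount to today: PV = €34,492.7536 / (1 + 0.138)^4 = €34,492.7536 / 1.677139 = €20,566.43

€20566.43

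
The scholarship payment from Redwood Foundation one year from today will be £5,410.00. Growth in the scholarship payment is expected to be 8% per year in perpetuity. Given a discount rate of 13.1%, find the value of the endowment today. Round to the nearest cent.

£106078.43

Growing perpetuity: P = D₁ / (r − g) = £5,410.0000 / (0.131 − 0.08) = £106,078.43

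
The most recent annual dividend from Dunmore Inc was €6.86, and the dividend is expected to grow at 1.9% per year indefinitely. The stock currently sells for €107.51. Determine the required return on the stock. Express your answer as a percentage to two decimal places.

D₁ = €6.86 × 1.019 = €6.9903
P = D₁/(r − g) ⇒ r = D₁/P + g = €6.9903/€107.51 + 0.019 = 0.065020 + 0.019 = 0.084020

8.40%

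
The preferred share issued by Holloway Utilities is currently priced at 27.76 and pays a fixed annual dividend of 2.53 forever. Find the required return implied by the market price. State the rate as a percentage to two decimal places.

9.11%

P = C/r ⇒ r = C/P = 2.53/27.76 = 0.091138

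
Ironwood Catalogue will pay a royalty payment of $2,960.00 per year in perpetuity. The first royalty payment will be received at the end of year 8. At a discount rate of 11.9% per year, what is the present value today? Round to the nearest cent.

Value at end of year 7: C / r = $2,960.00 / 0.119 = $24,873.9496
Discount to today: PV = $24,873.9496 / (1 + 0.119)^7 = $24,873.9496 / 2.196902 = $11,322.29

$11322.29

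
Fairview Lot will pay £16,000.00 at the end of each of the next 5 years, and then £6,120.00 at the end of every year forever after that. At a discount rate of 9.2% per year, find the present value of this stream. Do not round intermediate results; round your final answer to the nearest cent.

PV of 5-year annuity: £16,000.00 × [1 − (1+0.092)^−5] / 0.092 = 61912.80086
Perpetuity value at year 5: £6,120.00 / 0.092 = 66521.73913
PV of perpetuity: 66521.73913 / (1+0.092)^5 = 42840.09280
Total PV = 61912.80086 + 42840.09280 = 104752.89366

£104752.89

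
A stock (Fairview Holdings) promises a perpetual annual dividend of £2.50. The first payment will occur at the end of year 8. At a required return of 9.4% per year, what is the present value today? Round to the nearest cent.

Value at end of year 7: C / r = £2.50 / 0.094 = £26.5957
Discount to today: PV = £26.5957 / (1 + 0.094)^7 = £26.5957 / 1.875518 = £14.18

£14.18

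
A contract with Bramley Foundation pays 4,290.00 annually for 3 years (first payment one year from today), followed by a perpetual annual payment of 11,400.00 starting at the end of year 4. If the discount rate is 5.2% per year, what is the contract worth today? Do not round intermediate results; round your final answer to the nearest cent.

PV of 3-year annuity: 4,290.00 × [1 − (1+0.052)^−3] / 0.052 = 11639.08938
Perpetuity value at year 3: 11,400.00 / 0.052 = 219230.76923
PV of perpetuity: 219230.76923 / (1+0.052)^3 = 188301.72054
Total PV = 11639.08938 + 188301.72054 = 199940.80992

199940.81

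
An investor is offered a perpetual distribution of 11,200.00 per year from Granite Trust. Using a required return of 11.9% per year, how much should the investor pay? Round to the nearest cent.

94117.65

Level perpetuity: PV = C / r = 11,200.00 / 0.119 = 94,117.65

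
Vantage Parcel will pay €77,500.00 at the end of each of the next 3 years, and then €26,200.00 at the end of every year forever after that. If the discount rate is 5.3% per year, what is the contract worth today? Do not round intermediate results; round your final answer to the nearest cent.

€633260.62

PV of 3-year annuity: €77,500.00 × [1 − (1+0.053)^−3] / 0.053 = 209870.89775
Perpetuity value at year 3: €26,200.00 / 0.053 = 494339.62264
PV of perpetuity: 494339.62264 / (1+0.053)^3 = 423389.71914
Total PV = 209870.89775 + 423389.71914 = 633260.61690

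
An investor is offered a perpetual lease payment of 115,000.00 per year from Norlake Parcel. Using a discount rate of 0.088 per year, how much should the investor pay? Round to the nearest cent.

1306818.18

Level perpetuity: PV = C / r = 115,000.00 / 0.088 = 1,306,818.18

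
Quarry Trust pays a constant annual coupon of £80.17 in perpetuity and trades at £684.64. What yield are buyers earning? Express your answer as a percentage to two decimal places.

P = C/r ⇒ r = C/P = £80.17/£684.64 = 0.117098

11.71%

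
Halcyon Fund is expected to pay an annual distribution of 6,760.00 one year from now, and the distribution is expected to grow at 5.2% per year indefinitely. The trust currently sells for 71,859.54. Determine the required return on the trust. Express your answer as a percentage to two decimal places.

P = D₁/(r − g) ⇒ r = D₁/P + g = 6,760.0000/71,859.54 + 0.052 = 0.094072 + 0.052 = 0.146072

14.61%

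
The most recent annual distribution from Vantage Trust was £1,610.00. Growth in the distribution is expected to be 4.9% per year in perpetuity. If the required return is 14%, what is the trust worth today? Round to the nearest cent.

£18559.23

D₁ = D₀ × (1 + g) = £1,610.00 × 1.049 = £1,688.8900
Growing perpetuity: P = D₁ / (r − g) = £1,688.8900 / (0.14 − 0.049) = £18,559.23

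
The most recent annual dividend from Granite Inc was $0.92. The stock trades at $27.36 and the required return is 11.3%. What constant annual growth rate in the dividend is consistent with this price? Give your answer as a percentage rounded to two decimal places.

7.68%

P = D₀(1+g)/(r−g) ⇒ P(r−g) = D₀(1+g) ⇒ g(P+D₀) = P·r − D₀
g = (P·r − D₀)/(P + D₀) = ($27.36×0.113 − $0.92) / ($27.36 + $0.92) = 0.076792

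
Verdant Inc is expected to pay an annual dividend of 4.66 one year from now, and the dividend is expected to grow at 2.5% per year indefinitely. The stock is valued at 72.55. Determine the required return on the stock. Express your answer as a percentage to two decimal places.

8.92%

P = D₁/(r − g) ⇒ r = D₁/P + g = 4.6600/72.55 + 0.025 = 0.064232 + 0.025 = 0.089232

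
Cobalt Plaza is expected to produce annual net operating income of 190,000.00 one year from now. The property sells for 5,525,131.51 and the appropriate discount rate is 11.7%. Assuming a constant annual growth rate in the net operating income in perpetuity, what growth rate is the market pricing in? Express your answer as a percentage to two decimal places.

8.26%

P = D₁/(r−g) ⇒ g = r − D₁/P = 0.117 − 190,000.00/5,525,131.51 = 0.082612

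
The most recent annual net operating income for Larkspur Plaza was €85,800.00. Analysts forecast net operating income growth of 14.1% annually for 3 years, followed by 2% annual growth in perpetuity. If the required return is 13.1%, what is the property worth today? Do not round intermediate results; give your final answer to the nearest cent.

€1071509.83

D_1 = 97897.80000
D_2 = 111701.38980
D_3 = 127451.28576
Terminal value at year 3: TV = D_3×(1+g_2)/(r−g_2) = 130000.31148/0.111 = 1171173.97727
P_0 = D_1/(1+r)^1 + D_2/(1+r)^2 + D_3/(1+r)^3 + TV/(1+r)^3
    = 86558.62069 + 87323.94890 + 88096.04394 + 809531.21458 = 1071509.82811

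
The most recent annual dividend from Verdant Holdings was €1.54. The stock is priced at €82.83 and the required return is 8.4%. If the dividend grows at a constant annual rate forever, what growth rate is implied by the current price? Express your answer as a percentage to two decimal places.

6.42%

P = D₀(1+g)/(r−g) ⇒ P(r−g) = D₀(1+g) ⇒ g(P+D₀) = P·r − D₀
g = (P·r − D₀)/(P + D₀) = (€82.83×0.084 − €1.54) / (€82.83 + €1.54) = 0.064214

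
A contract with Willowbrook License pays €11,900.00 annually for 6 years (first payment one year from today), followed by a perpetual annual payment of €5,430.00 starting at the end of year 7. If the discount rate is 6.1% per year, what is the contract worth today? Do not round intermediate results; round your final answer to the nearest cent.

PV of 6-year annuity: €11,900.00 × [1 − (1+0.061)^−6] / 0.061 = 58332.75820
Perpetuity value at year 6: €5,430.00 / 0.061 = 89016.39344
PV of perpetuity: 89016.39344 / (1+0.061)^6 = 62399.00882
Total PV = 58332.75820 + 62399.00882 = 120731.76702

€120731.77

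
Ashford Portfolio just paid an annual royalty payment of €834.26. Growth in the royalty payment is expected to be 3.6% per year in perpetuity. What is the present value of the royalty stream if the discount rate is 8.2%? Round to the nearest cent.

€18788.99

D₁ = D₀ × (1 + g) = €834.26 × 1.036 = €864.2934
Growing perpetuity: P = D₁ / (r − g) = €864.2934 / (0.082 − 0.036) = €18,788.99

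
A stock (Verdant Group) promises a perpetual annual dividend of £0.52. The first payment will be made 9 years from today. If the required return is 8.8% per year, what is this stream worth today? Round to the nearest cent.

£3.01

Value at end of year 8: C / r = £0.52 / 0.088 = £5.9091
Discount to today: PV = £5.9091 / (1 + 0.088)^8 = £5.9091 / 1.963501 = £3.01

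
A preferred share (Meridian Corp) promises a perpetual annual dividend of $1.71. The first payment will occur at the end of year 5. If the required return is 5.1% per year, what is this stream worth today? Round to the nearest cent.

Value at end of year 4: C / r = $1.71 / 0.051 = $33.5294
Discount to today: PV = $33.5294 / (1 + 0.051)^4 = $33.5294 / 1.220143 = $27.48

$27.48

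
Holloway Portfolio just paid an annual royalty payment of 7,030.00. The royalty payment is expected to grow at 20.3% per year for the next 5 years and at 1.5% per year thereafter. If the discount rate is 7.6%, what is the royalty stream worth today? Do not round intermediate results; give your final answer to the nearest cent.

254078.99

D_1 = 8457.09000
D_2 = 10173.87927
D_3 = 12239.17676
D_4 = 14723.72964
D_5 = 17712.64676
Terminal value at year 5: TV = D_5×(1+g_2)/(r−g_2) = 17978.33646/0.061 = 294726.82727
P_0 = D_1/(1+r)^1 + D_2/(1+r)^2 + D_3/(1+r)^3 + D_4/(1+r)^4 + D_5/(1+r)^5 + TV/(1+r)^5
    = 7859.74907 + 8787.43321 + 9824.61166 + 10984.20802 + 12280.67124 + 204342.31646 = 254078.98966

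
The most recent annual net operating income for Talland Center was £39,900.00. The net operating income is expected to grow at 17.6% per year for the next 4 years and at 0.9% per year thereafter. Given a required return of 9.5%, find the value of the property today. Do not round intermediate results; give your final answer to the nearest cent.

D_1 = 46922.40000
D_2 = 55180.74240
D_3 = 64892.55306
D_4 = 76313.64240
Terminal value at year 4: TV = D_4×(1+g_2)/(r−g_2) = 77000.46518/0.086 = 895354.24631
P_0 = D_1/(1+r)^1 + D_2/(1+r)^2 + D_3/(1+r)^3 + D_4/(1+r)^4 + TV/(1+r)^4
    = 42851.50685 + 46021.34434 + 49425.66296 + 53081.80790 + 622785.39730 = 814165.71935

£814165.72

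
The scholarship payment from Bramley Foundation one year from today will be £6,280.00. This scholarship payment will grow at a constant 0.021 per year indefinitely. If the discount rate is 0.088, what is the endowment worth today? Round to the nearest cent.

Growing perpetuity: P = D₁ / (r − g) = £6,280.0000 / (0.088 − 0.021) = £93,731.34

£93731.34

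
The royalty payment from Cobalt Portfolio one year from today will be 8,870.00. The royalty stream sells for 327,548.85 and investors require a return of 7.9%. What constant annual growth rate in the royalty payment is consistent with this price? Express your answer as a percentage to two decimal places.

P = D₁/(r−g) ⇒ g = r − D₁/P = 0.079 − 8,870.00/327,548.85 = 0.051920

5.19%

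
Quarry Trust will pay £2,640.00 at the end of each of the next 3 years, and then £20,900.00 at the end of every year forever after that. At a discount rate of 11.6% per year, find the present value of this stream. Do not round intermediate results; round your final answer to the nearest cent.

£136011.75

PV of 3-year annuity: £2,640.00 × [1 − (1+0.116)^−3] / 0.116 = 6384.67469
Perpetuity value at year 3: £20,900.00 / 0.116 = 180172.41379
PV of perpetuity: 180172.41379 / (1+0.116)^3 = 129627.07252
Total PV = 6384.67469 + 129627.07252 = 136011.74720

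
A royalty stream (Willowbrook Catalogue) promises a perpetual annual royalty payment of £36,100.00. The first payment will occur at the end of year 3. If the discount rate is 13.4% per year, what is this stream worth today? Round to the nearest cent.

Value at end of year 2: C / r = £36,100.00 / 0.134 = £269,402.9851
Discount to today: PV = £269,402.9851 / (1 + 0.134)^2 = £269,402.9851 / 1.285956 = £209,496.27

£209496.27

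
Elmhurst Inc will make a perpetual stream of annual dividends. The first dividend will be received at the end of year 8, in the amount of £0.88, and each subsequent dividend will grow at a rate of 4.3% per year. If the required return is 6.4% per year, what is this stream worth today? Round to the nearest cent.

Value at end of year 7: C₁ / (r − g) = £0.88 / (0.064 − 0.043) = £41.9048
Discount to today: PV = £41.9048 / (1 + 0.064)^7 = £41.9048 / 1.543801 = £27.14

£27.14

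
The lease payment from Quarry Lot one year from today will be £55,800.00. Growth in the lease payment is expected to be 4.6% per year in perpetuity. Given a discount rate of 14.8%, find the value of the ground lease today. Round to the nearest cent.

£547058.82

Growing perpetuity: P = D₁ / (r − g) = £55,800.0000 / (0.148 − 0.046) = £547,058.82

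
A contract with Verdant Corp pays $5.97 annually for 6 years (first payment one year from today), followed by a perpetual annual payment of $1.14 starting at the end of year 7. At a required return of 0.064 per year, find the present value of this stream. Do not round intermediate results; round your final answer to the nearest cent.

PV of 6-year annuity: $5.97 × [1 − (1+0.064)^−6] / 0.064 = 28.99108
Perpetuity value at year 6: $1.14 / 0.064 = 17.81250
PV of perpetuity: 17.81250 / (1+0.064)^6 = 12.27652
Total PV = 28.99108 + 12.27652 = 41.26759

$41.27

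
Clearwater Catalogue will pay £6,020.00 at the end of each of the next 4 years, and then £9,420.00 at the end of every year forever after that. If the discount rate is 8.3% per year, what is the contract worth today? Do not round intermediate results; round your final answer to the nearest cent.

PV of 4-year annuity: £6,020.00 × [1 − (1+0.083)^−4] / 0.083 = 19806.57925
Perpetuity value at year 4: £9,420.00 / 0.083 = 113493.97590
PV of perpetuity: 113493.97590 / (1+0.083)^4 = 82500.95654
Total PV = 19806.57925 + 82500.95654 = 102307.53579

£102307.54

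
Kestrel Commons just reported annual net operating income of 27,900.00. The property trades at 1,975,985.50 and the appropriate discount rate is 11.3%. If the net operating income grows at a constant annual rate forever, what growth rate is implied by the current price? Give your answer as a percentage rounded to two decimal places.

P = D₀(1+g)/(r−g) ⇒ P(r−g) = D₀(1+g) ⇒ g(P+D₀) = P·r − D₀
g = (P·r − D₀)/(P + D₀) = (1,975,985.50×0.113 − 27,900.00) / (1,975,985.50 + 27,900.00) = 0.097504

9.75%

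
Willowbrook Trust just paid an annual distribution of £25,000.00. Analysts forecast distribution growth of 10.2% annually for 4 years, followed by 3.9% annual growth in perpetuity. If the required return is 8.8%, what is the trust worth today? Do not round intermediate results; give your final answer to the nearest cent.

£661176.44

D_1 = 27550.00000
D_2 = 30360.10000
D_3 = 33456.83020
D_4 = 36869.42688
Terminal value at year 4: TV = D_4×(1+g_2)/(r−g_2) = 38307.33453/0.049 = 781782.33732
P_0 = D_1/(1+r)^1 + D_2/(1+r)^2 + D_3/(1+r)^3 + D_4/(1+r)^4 + TV/(1+r)^4
    = 25321.69118 + 25647.52176 + 25977.54502 + 26311.81490 + 557917.87105 = 661176.44390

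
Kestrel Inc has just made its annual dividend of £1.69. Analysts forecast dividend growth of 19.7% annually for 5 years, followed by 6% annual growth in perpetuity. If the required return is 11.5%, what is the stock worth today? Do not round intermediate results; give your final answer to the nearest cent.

£56.95

D_1 = 2.02293
D_2 = 2.42145
D_3 = 2.89847
D_4 = 3.46947
D_5 = 4.15296
Terminal value at year 5: TV = D_5×(1+g_2)/(r−g_2) = 4.40213/0.055 = 80.03881
P_0 = D_1/(1+r)^1 + D_2/(1+r)^2 + D_3/(1+r)^3 + D_4/(1+r)^4 + D_5/(1+r)^5 + TV/(1+r)^5
    = 1.81429 + 1.94771 + 2.09095 + 2.24473 + 2.40981 + 46.44364 = 56.95114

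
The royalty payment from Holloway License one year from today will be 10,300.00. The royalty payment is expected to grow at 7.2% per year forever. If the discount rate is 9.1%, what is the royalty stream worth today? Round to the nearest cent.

542105.26

Growing perpetuity: P = D₁ / (r − g) = 10,300.0000 / (0.091 − 0.072) = 542,105.26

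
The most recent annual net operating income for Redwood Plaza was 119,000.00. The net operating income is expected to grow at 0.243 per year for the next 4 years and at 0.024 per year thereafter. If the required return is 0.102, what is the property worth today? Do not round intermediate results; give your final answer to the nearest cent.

3177795.75

D_1 = 147917.00000
D_2 = 183860.83100
D_3 = 228539.01293
D_4 = 284073.99308
Terminal value at year 4: TV = D_4×(1+g_2)/(r−g_2) = 290891.76891/0.078 = 3729381.65269
P_0 = D_1/(1+r)^1 + D_2/(1+r)^2 + D_3/(1+r)^3 + D_4/(1+r)^4 + TV/(1+r)^4
    = 134225.95281 + 151400.05385 + 170771.56710 + 192621.64964 + 2528776.52857 = 3177795.75198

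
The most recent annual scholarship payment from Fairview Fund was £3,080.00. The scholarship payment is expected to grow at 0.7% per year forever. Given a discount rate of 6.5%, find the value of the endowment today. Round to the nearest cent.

£53475.17

D₁ = D₀ × (1 + g) = £3,080.00 × 1.007 = £3,101.5600
Growing perpetuity: P = D₁ / (r − g) = £3,101.5600 / (0.065 − 0.007) = £53,475.17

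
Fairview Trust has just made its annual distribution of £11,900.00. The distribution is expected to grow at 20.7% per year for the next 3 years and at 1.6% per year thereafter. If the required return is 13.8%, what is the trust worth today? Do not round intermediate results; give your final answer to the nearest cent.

£158449.93

D_1 = 14363.30000
D_2 = 17336.50310
D_3 = 20925.15924
Terminal value at year 3: TV = D_3×(1+g_2)/(r−g_2) = 21259.96179/0.122 = 174261.98188
P_0 = D_1/(1+r)^1 + D_2/(1+r)^2 + D_3/(1+r)^3 + TV/(1+r)^3
    = 12621.52900 + 13386.80624 + 14198.48430 + 118243.11514 = 158449.93468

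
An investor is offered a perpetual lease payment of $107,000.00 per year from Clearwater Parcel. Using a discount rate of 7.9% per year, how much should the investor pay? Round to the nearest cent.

Level perpetuity: PV = C / r = $107,000.00 / 0.079 = $1,354,430.38

$1354430.38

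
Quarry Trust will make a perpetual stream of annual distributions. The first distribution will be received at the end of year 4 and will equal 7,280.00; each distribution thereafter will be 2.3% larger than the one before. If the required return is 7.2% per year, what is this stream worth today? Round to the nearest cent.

Value at end of year 3: C₁ / (r − g) = 7,280.00 / (0.072 − 0.023) = 148,571.4286
Discount to today: PV = 148,571.4286 / (1 + 0.072)^3 = 148,571.4286 / 1.231925 = 120,601.01

120601.01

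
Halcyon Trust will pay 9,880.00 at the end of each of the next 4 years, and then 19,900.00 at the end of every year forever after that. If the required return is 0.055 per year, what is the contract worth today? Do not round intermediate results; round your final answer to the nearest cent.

PV of 4-year annuity: 9,880.00 × [1 − (1+0.055)^−4] / 0.055 = 34630.88320
Perpetuity value at year 4: 19,900.00 / 0.055 = 361818.18182
PV of perpetuity: 361818.18182 / (1+0.055)^4 = 292065.69439
Total PV = 34630.88320 + 292065.69439 = 326696.57760

326696.58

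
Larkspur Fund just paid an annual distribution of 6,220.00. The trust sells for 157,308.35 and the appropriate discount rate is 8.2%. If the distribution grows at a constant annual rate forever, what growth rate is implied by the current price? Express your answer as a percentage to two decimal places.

4.08%

P = D₀(1+g)/(r−g) ⇒ P(r−g) = D₀(1+g) ⇒ g(P+D₀) = P·r − D₀
g = (P·r − D₀)/(P + D₀) = (157,308.35×0.082 − 6,220.00) / (157,308.35 + 6,220.00) = 0.040845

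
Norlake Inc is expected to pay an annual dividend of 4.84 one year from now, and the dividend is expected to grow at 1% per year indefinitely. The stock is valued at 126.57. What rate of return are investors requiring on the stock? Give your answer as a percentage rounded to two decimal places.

P = D₁/(r − g) ⇒ r = D₁/P + g = 4.8400/126.57 + 0.01 = 0.038240 + 0.01 = 0.048240

4.82%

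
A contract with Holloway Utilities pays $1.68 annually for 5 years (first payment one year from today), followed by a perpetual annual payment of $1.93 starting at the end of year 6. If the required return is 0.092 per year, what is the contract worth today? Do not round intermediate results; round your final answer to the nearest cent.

PV of 5-year annuity: $1.68 × [1 − (1+0.092)^−5] / 0.092 = 6.50084
Perpetuity value at year 5: $1.93 / 0.092 = 20.97826
PV of perpetuity: 20.97826 / (1+0.092)^5 = 13.51003
Total PV = 6.50084 + 13.51003 = 20.01087

$20.01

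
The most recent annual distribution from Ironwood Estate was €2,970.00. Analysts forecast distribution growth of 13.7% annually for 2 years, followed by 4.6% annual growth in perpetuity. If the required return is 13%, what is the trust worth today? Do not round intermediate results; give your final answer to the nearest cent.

D_1 = 3376.89000
D_2 = 3839.52393
Terminal value at year 2: TV = D_2×(1+g_2)/(r−g_2) = 4016.14203/0.084 = 47811.21465
P_0 = D_1/(1+r)^1 + D_2/(1+r)^2 + TV/(1+r)^2
    = 2988.39823 + 3006.91043 + 37443.19418 = 43438.50284

€43438.50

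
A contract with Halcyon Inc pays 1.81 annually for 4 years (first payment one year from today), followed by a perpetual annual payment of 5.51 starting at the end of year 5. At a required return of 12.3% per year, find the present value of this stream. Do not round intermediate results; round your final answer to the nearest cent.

PV of 4-year annuity: 1.81 × [1 − (1+0.123)^−4] / 0.123 = 5.46305
Perpetuity value at year 4: 5.51 / 0.123 = 44.79675
PV of perpetuity: 44.79675 / (1+0.123)^4 = 28.16615
Total PV = 5.46305 + 28.16615 = 33.62919

33.63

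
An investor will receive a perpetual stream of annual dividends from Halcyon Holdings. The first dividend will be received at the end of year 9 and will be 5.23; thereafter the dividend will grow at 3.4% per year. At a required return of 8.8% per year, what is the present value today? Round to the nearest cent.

49.33

Value at end of year 8: C₁ / (r − g) = 5.23 / (0.088 − 0.034) = 96.8519
Discount to today: PV = 96.8519 / (1 + 0.088)^8 = 96.8519 / 1.963501 = 49.33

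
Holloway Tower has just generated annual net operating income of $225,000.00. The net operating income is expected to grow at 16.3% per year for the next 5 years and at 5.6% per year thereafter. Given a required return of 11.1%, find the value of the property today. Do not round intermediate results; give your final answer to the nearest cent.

$6723328.92

D_1 = 261675.00000
D_2 = 304328.02500
D_3 = 353933.49308
D_4 = 411624.65245
D_5 = 478719.47079
Terminal value at year 5: TV = D_5×(1+g_2)/(r−g_2) = 505527.76116/0.055 = 9191413.83926
P_0 = D_1/(1+r)^1 + D_2/(1+r)^2 + D_3/(1+r)^3 + D_4/(1+r)^4 + D_5/(1+r)^5 + TV/(1+r)^5
    = 235531.05311 + 246555.00879 + 258094.93719 + 270174.98826 + 282820.44225 + 5430152.49123 = 6723328.92082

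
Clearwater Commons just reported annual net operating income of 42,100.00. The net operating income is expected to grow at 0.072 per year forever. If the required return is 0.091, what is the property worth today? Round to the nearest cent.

2375326.32

D₁ = D₀ × (1 + g) = 42,100.00 × 1.072 = 45,131.2000
Growing perpetuity: P = D₁ / (r − g) = 45,131.2000 / (0.091 − 0.072) = 2,375,326.32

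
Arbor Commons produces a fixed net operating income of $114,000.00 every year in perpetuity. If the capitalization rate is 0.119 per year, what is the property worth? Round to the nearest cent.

$957983.19

Level perpetuity: PV = C / r = $114,000.00 / 0.119 = $957,983.19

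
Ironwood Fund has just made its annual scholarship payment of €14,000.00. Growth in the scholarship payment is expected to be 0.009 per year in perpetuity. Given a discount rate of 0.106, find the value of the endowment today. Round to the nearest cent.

€145628.87

D₁ = D₀ × (1 + g) = €14,000.00 × 1.009 = €14,126.0000
Growing perpetuity: P = D₁ / (r − g) = €14,126.0000 / (0.106 − 0.009) = €145,628.87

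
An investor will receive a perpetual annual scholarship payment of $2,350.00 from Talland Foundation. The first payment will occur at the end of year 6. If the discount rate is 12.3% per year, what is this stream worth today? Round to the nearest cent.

Value at end of year 5: C / r = $2,350.00 / 0.123 = $19,105.6911
Discount to today: PV = $19,105.6911 / (1 + 0.123)^5 = $19,105.6911 / 1.786071 = $10,697.05

$10697.05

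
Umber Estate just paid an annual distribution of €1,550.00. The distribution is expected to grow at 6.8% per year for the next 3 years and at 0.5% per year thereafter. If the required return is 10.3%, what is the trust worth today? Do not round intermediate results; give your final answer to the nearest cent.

€18790.84

D_1 = 1655.40000
D_2 = 1767.96720
D_3 = 1888.18897
Terminal value at year 3: TV = D_3×(1+g_2)/(r−g_2) = 1897.62991/0.098 = 19363.57056
P_0 = D_1/(1+r)^1 + D_2/(1+r)^2 + D_3/(1+r)^3 + TV/(1+r)^3
    = 1500.81596 + 1453.19260 + 1407.08042 + 14429.75326 = 18790.84224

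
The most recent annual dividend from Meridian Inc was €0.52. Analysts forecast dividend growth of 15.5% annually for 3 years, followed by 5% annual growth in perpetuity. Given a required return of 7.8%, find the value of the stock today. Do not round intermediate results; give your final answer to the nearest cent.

D_1 = 0.60060
D_2 = 0.69369
D_3 = 0.80122
Terminal value at year 3: TV = D_3×(1+g_2)/(r−g_2) = 0.84128/0.028 = 30.04558
P_0 = D_1/(1+r)^1 + D_2/(1+r)^2 + D_3/(1+r)^3 + TV/(1+r)^3
    = 0.55714 + 0.59694 + 0.63958 + 23.98415 = 25.77781

€25.78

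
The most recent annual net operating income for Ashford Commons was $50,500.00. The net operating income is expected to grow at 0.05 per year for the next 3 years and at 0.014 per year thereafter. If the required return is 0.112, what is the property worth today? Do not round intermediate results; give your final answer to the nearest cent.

D_1 = 53025.00000
D_2 = 55676.25000
D_3 = 58460.06250
Terminal value at year 3: TV = D_3×(1+g_2)/(r−g_2) = 59278.50338/0.098 = 604882.68750
P_0 = D_1/(1+r)^1 + D_2/(1+r)^2 + D_3/(1+r)^3 + TV/(1+r)^3
    = 47684.35252 + 45025.69258 + 42515.26727 + 439902.86747 = 575128.17983

$575128.18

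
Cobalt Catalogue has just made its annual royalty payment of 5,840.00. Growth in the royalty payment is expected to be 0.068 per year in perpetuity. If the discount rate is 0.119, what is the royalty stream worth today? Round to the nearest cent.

122296.47

D₁ = D₀ × (1 + g) = 5,840.00 × 1.068 = 6,237.1200
Growing perpetuity: P = D₁ / (r − g) = 6,237.1200 / (0.119 − 0.068) = 122,296.47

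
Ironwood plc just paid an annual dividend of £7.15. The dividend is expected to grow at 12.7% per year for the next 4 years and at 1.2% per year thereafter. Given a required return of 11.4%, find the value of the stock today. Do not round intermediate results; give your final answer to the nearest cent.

D_1 = 8.05805
D_2 = 9.08142
D_3 = 10.23476
D_4 = 11.53458
Terminal value at year 4: TV = D_4×(1+g_2)/(r−g_2) = 11.67299/0.102 = 114.44111
P_0 = D_1/(1+r)^1 + D_2/(1+r)^2 + D_3/(1+r)^3 + D_4/(1+r)^4 + TV/(1+r)^4
    = 7.23344 + 7.31785 + 7.40325 + 7.48964 + 74.30898 = 103.75315

£103.75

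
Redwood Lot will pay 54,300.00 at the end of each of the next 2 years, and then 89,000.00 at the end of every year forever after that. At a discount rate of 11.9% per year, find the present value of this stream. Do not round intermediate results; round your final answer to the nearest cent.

PV of 2-year annuity: 54,300.00 × [1 − (1+0.119)^−2] / 0.119 = 91890.49970
Perpetuity value at year 2: 89,000.00 / 0.119 = 747899.15966
PV of perpetuity: 747899.15966 / (1+0.119)^2 = 597286.73842
Total PV = 91890.49970 + 597286.73842 = 689177.23812

689177.24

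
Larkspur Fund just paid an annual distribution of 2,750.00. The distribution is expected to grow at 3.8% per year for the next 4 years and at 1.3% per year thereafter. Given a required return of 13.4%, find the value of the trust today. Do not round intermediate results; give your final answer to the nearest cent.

25022.80

D_1 = 2854.50000
D_2 = 2962.97100
D_3 = 3075.56390
D_4 = 3192.43533
Terminal value at year 4: TV = D_4×(1+g_2)/(r−g_2) = 3233.93699/0.121 = 26726.75195
P_0 = D_1/(1+r)^1 + D_2/(1+r)^2 + D_3/(1+r)^3 + D_4/(1+r)^4 + TV/(1+r)^4
    = 2517.19577 + 2304.09983 + 2109.04376 + 1930.50037 + 16161.95766 = 25022.79739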